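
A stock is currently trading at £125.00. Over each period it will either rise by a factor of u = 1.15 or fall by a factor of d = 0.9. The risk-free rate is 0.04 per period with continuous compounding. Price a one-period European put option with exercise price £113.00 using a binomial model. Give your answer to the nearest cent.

£0.21

Risk-neutral probability p = (e^0.04 − 0.9)/(1.15 − 0.9) = 0.1408/0.2500 = 0.5632
Terminal stock prices: S_u = 143.8, S_d = 112.5
Terminal payoffs (K − S): max(-30.75, 0) = 0, max(0.5, 0) = 0.5
Node 0 (S = 125): V_0 = e^(−0.04)·[0.5632·0.0000 + 0.4368·0.5000] = 0.2098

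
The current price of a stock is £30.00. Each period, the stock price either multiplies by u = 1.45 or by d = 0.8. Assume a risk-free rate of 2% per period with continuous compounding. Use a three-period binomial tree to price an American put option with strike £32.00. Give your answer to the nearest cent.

£6.54

Risk-neutral probability p = (e^0.02 − 0.8)/(1.45 − 0.8) = 0.2202/0.6500 = 0.3388
Terminal stock prices: S_uuu = 91.46, S_uud = 50.46, S_udd = 27.84, S_ddd = 15.36
Terminal payoffs (K − S): max(-59.46, 0) = 0, max(-18.46, 0) = 0, max(4.16, 0) = 4.16, max(16.64, 0) = 16.64
Node uu (S = 63.08): continuation = e^(−0.02)·[0.3388·0.0000 + 0.6612·0.0000] = 0.0000; exercise value = 0.0000 ≤ continuation, so V_uu = 0.0000
Node ud (S = 34.8): continuation = e^(−0.02)·[0.3388·0.0000 + 0.6612·4.1600] = 2.6962; exercise value = 0.0000 ≤ continuation, so V_ud = 2.6962
Node dd (S = 19.2): continuation = e^(−0.02)·[0.3388·4.1600 + 0.6612·16.6400] = 12.1664; exercise value = 12.8000 > continuation, so V_dd = 12.8000 (exercise)
Node u (S = 43.5): continuation = e^(−0.02)·[0.3388·0.0000 + 0.6612·2.6962] = 1.7475; exercise value = 0.0000 ≤ continuation, so V_u = 1.7475
Node d (S = 24): continuation = e^(−0.02)·[0.3388·2.6962 + 0.6612·12.8000] = 9.1915; exercise value = 8.0000 ≤ continuation, so V_d = 9.1915
Node 0 (S = 30): continuation = e^(−0.02)·[0.3388·1.7475 + 0.6612·9.1915] = 6.5376; exercise value = 2.0000 ≤ continuation, so V_0 = 6.5376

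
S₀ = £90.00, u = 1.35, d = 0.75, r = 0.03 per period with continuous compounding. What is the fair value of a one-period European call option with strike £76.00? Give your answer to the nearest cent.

£20.64

Risk-neutral probability p = (e^0.03 − 0.75)/(1.35 − 0.75) = 0.2805/0.6000 = 0.4674
Terminal stock prices: S_u = 121.5, S_d = 67.5
Terminal payoffs (S − K): max(45.5, 0) = 45.5, max(-8.5, 0) = 0
Node 0 (S = 90): V_0 = e^(−0.03)·[0.4674·45.5000 + 0.5326·0.0000] = 20.6392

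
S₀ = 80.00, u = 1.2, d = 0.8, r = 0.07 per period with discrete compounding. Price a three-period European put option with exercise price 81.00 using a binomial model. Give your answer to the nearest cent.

4.54

Risk-neutral probability p = (1 + 0.07 − 0.8)/(1.2 − 0.8) = 0.2700/0.4000 = 0.6750
Terminal stock prices: S_uuu = 138.2, S_uud = 92.16, S_udd = 61.44, S_ddd = 40.96
Terminal payoffs (K − S): max(-57.24, 0) = 0, max(-11.16, 0) = 0, max(19.56, 0) = 19.56, max(40.04, 0) = 40.04
Node uu (S = 115.2): V_uu = 1/1.07·[0.6750·0.0000 + 0.3250·0.0000] = 0.0000
Node ud (S = 76.8): V_ud = 1/1.07·[0.6750·0.0000 + 0.3250·19.5600] = 5.9411
Node dd (S = 51.2): V_dd = 1/1.07·[0.6750·19.5600 + 0.3250·40.0400] = 24.5009
Node u (S = 96): V_u = 1/1.07·[0.6750·0.0000 + 0.3250·5.9411] = 1.8045
Node d (S = 64): V_d = 1/1.07·[0.6750·5.9411 + 0.3250·24.5009] = 11.1898
Node 0 (S = 80): V_0 = 1/1.07·[0.6750·1.8045 + 0.3250·11.1898] = 4.5371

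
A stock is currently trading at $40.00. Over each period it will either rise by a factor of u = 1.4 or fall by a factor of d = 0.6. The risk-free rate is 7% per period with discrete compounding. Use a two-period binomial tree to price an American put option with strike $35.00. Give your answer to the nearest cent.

Risk-neutral probability p = (1 + 0.07 − 0.6)/(1.4 − 0.6) = 0.4700/0.8000 = 0.5875
Terminal stock prices: S_uu = 78.4, S_ud = 33.6, S_dd = 14.4
Terminal payoffs (K − S): max(-43.4, 0) = 0, max(1.4, 0) = 1.4, max(20.6, 0) = 20.6
Node u (S = 56): continuation = 1/1.07·[0.5875·0.0000 + 0.4125·1.4000] = 0.5397; exercise value = 0.0000 ≤ continuation, so V_u = 0.5397
Node d (S = 24): continuation = 1/1.07·[0.5875·1.4000 + 0.4125·20.6000] = 8.7103; exercise value = 11.0000 > continuation, so V_d = 11.0000 (exercise)
Node 0 (S = 40): continuation = 1/1.07·[0.5875·0.5397 + 0.4125·11.0000] = 4.5370; exercise value = 0.0000 ≤ continuation, so V_0 = 4.5370

$4.54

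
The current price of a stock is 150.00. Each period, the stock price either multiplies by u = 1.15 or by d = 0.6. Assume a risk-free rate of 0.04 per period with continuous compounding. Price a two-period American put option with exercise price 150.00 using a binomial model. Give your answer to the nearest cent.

18.27

Risk-neutral probability p = (e^0.04 − 0.6)/(1.15 − 0.6) = 0.4408/0.5500 = 0.8015
Terminal stock prices: S_uu = 198.4, S_ud = 103.5, S_dd = 54
Terminal payoffs (K − S): max(-48.37, 0) = 0, max(46.5, 0) = 46.5, max(96, 0) = 96
Node u (S = 172.5): continuation = e^(−0.04)·[0.8015·0.0000 + 0.1985·46.5000] = 8.8695; exercise value = 0.0000 ≤ continuation, so V_u = 8.8695
Node d (S = 90): continuation = e^(−0.04)·[0.8015·46.5000 + 0.1985·96.0000] = 54.1184; exercise value = 60.0000 > continuation, so V_d = 60.0000 (exercise)
Node 0 (S = 150): continuation = e^(−0.04)·[0.8015·8.8695 + 0.1985·60.0000] = 18.2744; exercise value = 0.0000 ≤ continuation, so V_0 = 18.2744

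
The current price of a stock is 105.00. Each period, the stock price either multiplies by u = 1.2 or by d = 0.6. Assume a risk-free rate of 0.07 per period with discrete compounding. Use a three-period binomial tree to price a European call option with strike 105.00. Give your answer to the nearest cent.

29.99

Risk-neutral probability p = (1 + 0.07 − 0.6)/(1.2 − 0.6) = 0.4700/0.6000 = 0.7833
Terminal stock prices: S_uuu = 181.4, S_uud = 90.72, S_udd = 45.36, S_ddd = 22.68
Terminal payoffs (S − K): max(76.44, 0) = 76.44, max(-14.28, 0) = 0, max(-59.64, 0) = 0, max(-82.32, 0) = 0
Node uu (S = 151.2): V_uu = 1/1.07·[0.7833·76.4400 + 0.2167·0.0000] = 55.9607
Node ud (S = 75.6): V_ud = 1/1.07·[0.7833·0.0000 + 0.2167·0.0000] = 0.0000
Node dd (S = 37.8): V_dd = 1/1.07·[0.7833·0.0000 + 0.2167·0.0000] = 0.0000
Node u (S = 126): V_u = 1/1.07·[0.7833·55.9607 + 0.2167·0.0000] = 40.9681
Node d (S = 63): V_d = 1/1.07·[0.7833·0.0000 + 0.2167·0.0000] = 0.0000
Node 0 (S = 105): V_0 = 1/1.07·[0.7833·40.9681 + 0.2167·0.0000] = 29.9923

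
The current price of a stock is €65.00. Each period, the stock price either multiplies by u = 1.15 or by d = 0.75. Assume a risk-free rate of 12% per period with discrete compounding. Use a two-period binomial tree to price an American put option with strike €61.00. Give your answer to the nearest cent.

Risk-neutral probability p = (1 + 0.12 − 0.75)/(1.15 − 0.75) = 0.3700/0.4000 = 0.9250
Terminal stock prices: S_uu = 85.96, S_ud = 56.06, S_dd = 36.56
Terminal payoffs (K − S): max(-24.96, 0) = 0, max(4.938, 0) = 4.938, max(24.44, 0) = 24.44
Node u (S = 74.75): continuation = 1/1.12·[0.9250·0.0000 + 0.0750·4.9375] = 0.3306; exercise value = 0.0000 ≤ continuation, so V_u = 0.3306
Node d (S = 48.75): continuation = 1/1.12·[0.9250·4.9375 + 0.0750·24.4375] = 5.7143; exercise value = 12.2500 > continuation, so V_d = 12.2500 (exercise)
Node 0 (S = 65): continuation = 1/1.12·[0.9250·0.3306 + 0.0750·12.2500] = 1.0934; exercise value = 0.0000 ≤ continuation, so V_0 = 1.0934

€1.09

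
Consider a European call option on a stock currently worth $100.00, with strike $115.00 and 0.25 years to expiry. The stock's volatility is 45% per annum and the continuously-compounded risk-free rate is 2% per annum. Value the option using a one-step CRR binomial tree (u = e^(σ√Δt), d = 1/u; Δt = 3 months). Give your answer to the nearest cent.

CRR parameters: u = e^(σ√Δt) = e^(0.45·√0.25) = 1.2523, d = 1/u = 0.7985
Per-period rate: rΔt = 0.02·0.25 = 0.005, so R = e^0.005 = 1.0050
Risk-neutral probability p = (e^0.005 − 0.7985)/(1.2523 − 0.7985) = 0.2065/0.4538 = 0.4550
Terminal stock prices: S_u = 125.2, S_d = 79.85
Terminal payoffs (S − K): max(10.23, 0) = 10.23, max(-35.15, 0) = 0
Node 0 (S = 100): V_0 = e^(−0.005)·[0.4550·10.2323 + 0.5450·0.0000] = 4.6328

$4.63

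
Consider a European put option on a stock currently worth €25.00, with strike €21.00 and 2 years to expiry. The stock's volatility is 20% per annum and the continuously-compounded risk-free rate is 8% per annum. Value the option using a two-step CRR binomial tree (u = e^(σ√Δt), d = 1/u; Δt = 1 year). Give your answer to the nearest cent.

CRR parameters: u = e^(σ√Δt) = e^(0.2·√1) = 1.2214, d = 1/u = 0.8187
Per-period rate: rΔt = 0.08·1 = 0.08, so R = e^0.08 = 1.0833
Risk-neutral probability p = (e^0.08 − 0.8187)/(1.2214 − 0.8187) = 0.2646/0.4027 = 0.6570
Terminal stock prices: S_uu = 37.3, S_ud = 25, S_dd = 16.76
Terminal payoffs (K − S): max(-16.3, 0) = 0, max(-4, 0) = 0, max(4.242, 0) = 4.242
Node u (S = 30.54): V_u = e^(−0.08)·[0.6570·0.0000 + 0.3430·0.0000] = 0.0000
Node d (S = 20.47): V_d = e^(−0.08)·[0.6570·0.0000 + 0.3430·4.2420] = 1.3431
Node 0 (S = 25): V_0 = e^(−0.08)·[0.6570·0.0000 + 0.3430·1.3431] = 0.4253

€0.43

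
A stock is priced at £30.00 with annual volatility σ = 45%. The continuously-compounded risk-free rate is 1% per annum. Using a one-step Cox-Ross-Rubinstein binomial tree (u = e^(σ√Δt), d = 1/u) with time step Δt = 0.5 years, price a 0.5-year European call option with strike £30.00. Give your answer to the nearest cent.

CRR parameters: u = e^(σ√Δt) = e^(0.45·√0.5) = 1.3746, d = 1/u = 0.7275
Per-period rate: rΔt = 0.01·0.5 = 0.005, so R = e^0.005 = 1.0050
Risk-neutral probability p = (e^0.005 − 0.7275)/(1.3746 − 0.7275) = 0.2776/0.6472 = 0.4289
Terminal stock prices: S_u = 41.24, S_d = 21.82
Terminal payoffs (S − K): max(11.24, 0) = 11.24, max(-8.176, 0) = 0
Node 0 (S = 30): V_0 = e^(−0.005)·[0.4289·11.2395 + 0.5711·0.0000] = 4.7961

£4.80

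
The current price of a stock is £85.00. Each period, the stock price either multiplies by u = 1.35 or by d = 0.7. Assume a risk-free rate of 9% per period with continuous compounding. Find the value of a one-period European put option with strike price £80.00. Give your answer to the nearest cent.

£7.37

Risk-neutral probability p = (e^0.09 − 0.7)/(1.35 − 0.7) = 0.3942/0.6500 = 0.6064
Terminal stock prices: S_u = 114.8, S_d = 59.5
Terminal payoffs (K − S): max(-34.75, 0) = 0, max(20.5, 0) = 20.5
Node 0 (S = 85): V_0 = e^(−0.09)·[0.6064·0.0000 + 0.3936·20.5000] = 7.3739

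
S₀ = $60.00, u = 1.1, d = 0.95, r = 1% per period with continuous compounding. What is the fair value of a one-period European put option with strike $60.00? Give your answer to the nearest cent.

$1.78

Risk-neutral probability p = (e^0.01 − 0.95)/(1.1 − 0.95) = 0.0601/0.1500 = 0.4003
Terminal stock prices: S_u = 66, S_d = 57
Terminal payoffs (K − S): max(-6, 0) = 0, max(3, 0) = 3
Node 0 (S = 60): V_0 = e^(−0.01)·[0.4003·0.0000 + 0.5997·3.0000] = 1.7811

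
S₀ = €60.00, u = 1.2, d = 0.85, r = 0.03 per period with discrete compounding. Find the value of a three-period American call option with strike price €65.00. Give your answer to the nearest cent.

Risk-neutral probability p = (1 + 0.03 − 0.85)/(1.2 − 0.85) = 0.1800/0.3500 = 0.5143
Terminal stock prices: S_uuu = 103.7, S_uud = 73.44, S_udd = 52.02, S_ddd = 36.85
Terminal payoffs (S − K): max(38.68, 0) = 38.68, max(8.44, 0) = 8.44, max(-12.98, 0) = 0, max(-28.15, 0) = 0
Node uu (S = 86.4): continuation = 1/1.03·[0.5143·38.6800 + 0.4857·8.4400] = 23.2932; exercise value = 21.4000 ≤ continuation, so V_uu = 23.2932
Node ud (S = 61.2): continuation = 1/1.03·[0.5143·8.4400 + 0.4857·0.0000] = 4.2141; exercise value = 0.0000 ≤ continuation, so V_ud = 4.2141
Node dd (S = 43.35): continuation = 1/1.03·[0.5143·0.0000 + 0.4857·0.0000] = 0.0000; exercise value = 0.0000 ≤ continuation, so V_dd = 0.0000
Node u (S = 72): continuation = 1/1.03·[0.5143·23.2932 + 0.4857·4.2141] = 13.6177; exercise value = 7.0000 ≤ continuation, so V_u = 13.6177
Node d (S = 51): continuation = 1/1.03·[0.5143·4.2141 + 0.4857·0.0000] = 2.1042; exercise value = 0.0000 ≤ continuation, so V_d = 2.1042
Node 0 (S = 60): continuation = 1/1.03·[0.5143·13.6177 + 0.4857·2.1042] = 7.7917; exercise value = 0.0000 ≤ continuation, so V_0 = 7.7917

€7.79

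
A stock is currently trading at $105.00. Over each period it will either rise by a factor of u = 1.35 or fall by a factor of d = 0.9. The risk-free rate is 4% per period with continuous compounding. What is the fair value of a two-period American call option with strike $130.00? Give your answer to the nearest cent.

$5.55

Risk-neutral probability p = (e^0.04 − 0.9)/(1.35 − 0.9) = 0.1408/0.4500 = 0.3129
Terminal stock prices: S_uu = 191.4, S_ud = 127.6, S_dd = 85.05
Terminal payoffs (S − K): max(61.36, 0) = 61.36, max(-2.425, 0) = 0, max(-44.95, 0) = 0
Node u (S = 141.8): continuation = e^(−0.04)·[0.3129·61.3625 + 0.6871·0.0000] = 18.4482; exercise value = 11.7500 ≤ continuation, so V_u = 18.4482
Node d (S = 94.5): continuation = e^(−0.04)·[0.3129·0.0000 + 0.6871·0.0000] = 0.0000; exercise value = 0.0000 ≤ continuation, so V_d = 0.0000
Node 0 (S = 105): continuation = e^(−0.04)·[0.3129·18.4482 + 0.6871·0.0000] = 5.5463; exercise value = 0.0000 ≤ continuation, so V_0 = 5.5463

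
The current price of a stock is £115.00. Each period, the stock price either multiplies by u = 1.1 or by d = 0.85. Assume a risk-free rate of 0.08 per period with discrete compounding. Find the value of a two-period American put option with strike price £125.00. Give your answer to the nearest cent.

Risk-neutral probability p = (1 + 0.08 − 0.85)/(1.1 − 0.85) = 0.2300/0.2500 = 0.9200
Terminal stock prices: S_uu = 139.2, S_ud = 107.5, S_dd = 83.09
Terminal payoffs (K − S): max(-14.15, 0) = 0, max(17.47, 0) = 17.47, max(41.91, 0) = 41.91
Node u (S = 126.5): continuation = 1/1.08·[0.9200·0.0000 + 0.0800·17.4750] = 1.2944; exercise value = 0.0000 ≤ continuation, so V_u = 1.2944
Node d (S = 97.75): continuation = 1/1.08·[0.9200·17.4750 + 0.0800·41.9125] = 17.9907; exercise value = 27.2500 > continuation, so V_d = 27.2500 (exercise)
Node 0 (S = 115): continuation = 1/1.08·[0.9200·1.2944 + 0.0800·27.2500] = 3.1212; exercise value = 10.0000 > continuation, so V_0 = 10.0000 (exercise)

£10.00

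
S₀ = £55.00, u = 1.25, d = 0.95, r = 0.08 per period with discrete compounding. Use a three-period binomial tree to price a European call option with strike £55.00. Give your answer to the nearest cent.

Risk-neutral probability p = (1 + 0.08 − 0.95)/(1.25 − 0.95) = 0.1300/0.3000 = 0.4333
Terminal stock prices: S_uuu = 107.4, S_uud = 81.64, S_udd = 62.05, S_ddd = 47.16
Terminal payoffs (S − K): max(52.42, 0) = 52.42, max(26.64, 0) = 26.64, max(7.047, 0) = 7.047, max(-7.844, 0) = 0
Node uu (S = 85.94): V_uu = 1/1.08·[0.4333·52.4219 + 0.5667·26.6406] = 35.0116
Node ud (S = 65.31): V_ud = 1/1.08·[0.4333·26.6406 + 0.5667·7.0469] = 14.3866
Node dd (S = 49.64): V_dd = 1/1.08·[0.4333·7.0469 + 0.5667·0.0000] = 2.8274
Node u (S = 68.75): V_u = 1/1.08·[0.4333·35.0116 + 0.5667·14.3866] = 21.5964
Node d (S = 52.25): V_d = 1/1.08·[0.4333·14.3866 + 0.5667·2.8274] = 7.2559
Node 0 (S = 55): V_0 = 1/1.08·[0.4333·21.5964 + 0.5667·7.2559] = 12.4723

£12.47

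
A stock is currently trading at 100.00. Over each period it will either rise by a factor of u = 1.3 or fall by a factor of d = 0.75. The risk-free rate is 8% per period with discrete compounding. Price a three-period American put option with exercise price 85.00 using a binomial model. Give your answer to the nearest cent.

5.75

Risk-neutral probability p = (1 + 0.08 − 0.75)/(1.3 − 0.75) = 0.3300/0.5500 = 0.6000
Terminal stock prices: S_uuu = 219.7, S_uud = 126.8, S_udd = 73.12, S_ddd = 42.19
Terminal payoffs (K − S): max(-134.7, 0) = 0, max(-41.75, 0) = 0, max(11.88, 0) = 11.88, max(42.81, 0) = 42.81
Node uu (S = 169): continuation = 1/1.08·[0.6000·0.0000 + 0.4000·0.0000] = 0.0000; exercise value = 0.0000 ≤ continuation, so V_uu = 0.0000
Node ud (S = 97.5): continuation = 1/1.08·[0.6000·0.0000 + 0.4000·11.8750] = 4.3981; exercise value = 0.0000 ≤ continuation, so V_ud = 4.3981
Node dd (S = 56.25): continuation = 1/1.08·[0.6000·11.8750 + 0.4000·42.8125] = 22.4537; exercise value = 28.7500 > continuation, so V_dd = 28.7500 (exercise)
Node u (S = 130): continuation = 1/1.08·[0.6000·0.0000 + 0.4000·4.3981] = 1.6289; exercise value = 0.0000 ≤ continuation, so V_u = 1.6289
Node d (S = 75): continuation = 1/1.08·[0.6000·4.3981 + 0.4000·28.7500] = 13.0916; exercise value = 10.0000 ≤ continuation, so V_d = 13.0916
Node 0 (S = 100): continuation = 1/1.08·[0.6000·1.6289 + 0.4000·13.0916] = 5.7537; exercise value = 0.0000 ≤ continuation, so V_0 = 5.7537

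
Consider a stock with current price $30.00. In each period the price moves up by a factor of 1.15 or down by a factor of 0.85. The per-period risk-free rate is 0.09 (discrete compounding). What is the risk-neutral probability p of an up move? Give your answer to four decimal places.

Risk-neutral probability p = (1 + 0.09 − 0.85)/(1.15 − 0.85) = 0.2400/0.3000 = 0.8000

p = 0.8000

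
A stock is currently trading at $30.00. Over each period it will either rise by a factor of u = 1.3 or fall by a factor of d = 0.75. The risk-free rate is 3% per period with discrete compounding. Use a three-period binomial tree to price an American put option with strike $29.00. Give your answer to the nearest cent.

Risk-neutral probability p = (1 + 0.03 − 0.75)/(1.3 − 0.75) = 0.2800/0.5500 = 0.5091
Terminal stock prices: S_uuu = 65.91, S_uud = 38.03, S_udd = 21.94, S_ddd = 12.66
Terminal payoffs (K − S): max(-36.91, 0) = 0, max(-9.025, 0) = 0, max(7.062, 0) = 7.062, max(16.34, 0) = 16.34
Node uu (S = 50.7): continuation = 1/1.03·[0.5091·0.0000 + 0.4909·0.0000] = 0.0000; exercise value = 0.0000 ≤ continuation, so V_uu = 0.0000
Node ud (S = 29.25): continuation = 1/1.03·[0.5091·0.0000 + 0.4909·7.0625] = 3.3661; exercise value = 0.0000 ≤ continuation, so V_ud = 3.3661
Node dd (S = 16.88): continuation = 1/1.03·[0.5091·7.0625 + 0.4909·16.3438] = 11.2803; exercise value = 12.1250 > continuation, so V_dd = 12.1250 (exercise)
Node u (S = 39): continuation = 1/1.03·[0.5091·0.0000 + 0.4909·3.3661] = 1.6043; exercise value = 0.0000 ≤ continuation, so V_u = 1.6043
Node d (S = 22.5): continuation = 1/1.03·[0.5091·3.3661 + 0.4909·12.1250] = 7.4426; exercise value = 6.5000 ≤ continuation, so V_d = 7.4426
Node 0 (S = 30): continuation = 1/1.03·[0.5091·1.6043 + 0.4909·7.4426] = 4.3402; exercise value = 0.0000 ≤ continuation, so V_0 = 4.3402

$4.34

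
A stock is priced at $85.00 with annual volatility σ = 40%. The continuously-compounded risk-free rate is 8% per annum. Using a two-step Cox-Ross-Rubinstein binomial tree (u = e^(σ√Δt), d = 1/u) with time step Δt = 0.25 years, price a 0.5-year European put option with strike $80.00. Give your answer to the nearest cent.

CRR parameters: u = e^(σ√Δt) = e^(0.4·√0.25) = 1.2214, d = 1/u = 0.8187
Per-period rate: rΔt = 0.08·0.25 = 0.02, so R = e^0.02 = 1.0202
Risk-neutral probability p = (e^0.02 − 0.8187)/(1.2214 − 0.8187) = 0.2015/0.4027 = 0.5003
Terminal stock prices: S_uu = 126.8, S_ud = 85, S_dd = 56.98
Terminal payoffs (K − S): max(-46.81, 0) = 0, max(-5, 0) = 0, max(23.02, 0) = 23.02
Node u (S = 103.8): V_u = e^(−0.02)·[0.5003·0.0000 + 0.4997·0.0000] = 0.0000
Node d (S = 69.59): V_d = e^(−0.02)·[0.5003·0.0000 + 0.4997·23.0228] = 11.2759
Node 0 (S = 85): V_0 = e^(−0.02)·[0.5003·0.0000 + 0.4997·11.2759] = 5.5226

$5.52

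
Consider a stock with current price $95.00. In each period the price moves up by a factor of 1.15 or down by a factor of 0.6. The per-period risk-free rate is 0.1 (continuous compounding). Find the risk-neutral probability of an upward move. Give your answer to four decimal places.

Risk-neutral probability p = (e^0.1 − 0.6)/(1.15 − 0.6) = 0.5052/0.5500 = 0.9185

p = 0.9185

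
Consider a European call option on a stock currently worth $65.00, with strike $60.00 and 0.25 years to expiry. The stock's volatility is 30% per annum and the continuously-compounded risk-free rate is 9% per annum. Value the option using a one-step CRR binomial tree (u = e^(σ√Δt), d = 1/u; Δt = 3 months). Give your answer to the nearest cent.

CRR parameters: u = e^(σ√Δt) = e^(0.3·√0.25) = 1.1618, d = 1/u = 0.8607
Per-period rate: rΔt = 0.09·0.25 = 0.0225, so R = e^0.0225 = 1.0228
Risk-neutral probability p = (e^0.0225 − 0.8607)/(1.1618 − 0.8607) = 0.1620/0.3011 = 0.5381
Terminal stock prices: S_u = 75.52, S_d = 55.95
Terminal payoffs (S − K): max(15.52, 0) = 15.52, max(-4.054, 0) = 0
Node 0 (S = 65): V_0 = e^(−0.0225)·[0.5381·15.5192 + 0.4619·0.0000] = 8.1657

$8.17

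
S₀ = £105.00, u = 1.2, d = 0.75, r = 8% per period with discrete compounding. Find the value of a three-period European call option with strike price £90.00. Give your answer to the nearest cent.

Risk-neutral probability p = (1 + 0.08 − 0.75)/(1.2 − 0.75) = 0.3300/0.4500 = 0.7333
Terminal stock prices: S_uuu = 181.4, S_uud = 113.4, S_udd = 70.88, S_ddd = 44.3
Terminal payoffs (S − K): max(91.44, 0) = 91.44, max(23.4, 0) = 23.4, max(-19.12, 0) = 0, max(-45.7, 0) = 0
Node uu (S = 151.2): V_uu = 1/1.08·[0.7333·91.4400 + 0.2667·23.4000] = 67.8667
Node ud (S = 94.5): V_ud = 1/1.08·[0.7333·23.4000 + 0.2667·0.0000] = 15.8889
Node dd (S = 59.06): V_dd = 1/1.08·[0.7333·0.0000 + 0.2667·0.0000] = 0.0000
Node u (S = 126): V_u = 1/1.08·[0.7333·67.8667 + 0.2667·15.8889] = 50.0055
Node d (S = 78.75): V_d = 1/1.08·[0.7333·15.8889 + 0.2667·0.0000] = 10.7888
Node 0 (S = 105): V_0 = 1/1.08·[0.7333·50.0055 + 0.2667·10.7888] = 36.6182

£36.62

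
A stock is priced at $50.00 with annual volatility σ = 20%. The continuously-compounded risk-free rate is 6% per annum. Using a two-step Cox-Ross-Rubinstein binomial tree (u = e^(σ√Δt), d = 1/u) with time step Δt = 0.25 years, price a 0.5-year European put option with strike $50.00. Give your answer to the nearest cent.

CRR parameters: u = e^(σ√Δt) = e^(0.2·√0.25) = 1.1052, d = 1/u = 0.9048
Per-period rate: rΔt = 0.06·0.25 = 0.015, so R = e^0.015 = 1.0151
Risk-neutral probability p = (e^0.015 − 0.9048)/(1.1052 − 0.9048) = 0.1103/0.2003 = 0.5505
Terminal stock prices: S_uu = 61.07, S_ud = 50, S_dd = 40.94
Terminal payoffs (K − S): max(-11.07, 0) = 0, max(0, 0) = 0, max(9.063, 0) = 9.063
Node u (S = 55.26): V_u = e^(−0.015)·[0.5505·0.0000 + 0.4495·0.0000] = 0.0000
Node d (S = 45.24): V_d = e^(−0.015)·[0.5505·0.0000 + 0.4495·9.0635] = 4.0137
Node 0 (S = 50): V_0 = e^(−0.015)·[0.5505·0.0000 + 0.4495·4.0137] = 1.7775

$1.78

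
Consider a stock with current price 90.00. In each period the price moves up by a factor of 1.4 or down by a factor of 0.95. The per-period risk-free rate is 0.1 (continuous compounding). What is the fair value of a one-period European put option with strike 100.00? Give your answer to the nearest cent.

Risk-neutral probability p = (e^0.1 − 0.95)/(1.4 − 0.95) = 0.1552/0.4500 = 0.3448
Terminal stock prices: S_u = 126, S_d = 85.5
Terminal payoffs (K − S): max(-26, 0) = 0, max(14.5, 0) = 14.5
Node 0 (S = 90): V_0 = e^(−0.1)·[0.3448·0.0000 + 0.6552·14.5000] = 8.5960

8.60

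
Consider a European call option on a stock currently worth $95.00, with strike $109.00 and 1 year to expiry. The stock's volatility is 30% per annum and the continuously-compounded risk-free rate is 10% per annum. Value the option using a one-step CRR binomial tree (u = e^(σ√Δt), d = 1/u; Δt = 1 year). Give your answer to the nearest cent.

CRR parameters: u = e^(σ√Δt) = e^(0.3·√1) = 1.3499, d = 1/u = 0.7408
Per-period rate: rΔt = 0.1·1 = 0.1, so R = e^0.1 = 1.1052
Risk-neutral probability p = (e^0.1 − 0.7408)/(1.3499 − 0.7408) = 0.3644/0.6090 = 0.5982
Terminal stock prices: S_u = 128.2, S_d = 70.38
Terminal payoffs (S − K): max(19.24, 0) = 19.24, max(-38.62, 0) = 0
Node 0 (S = 95): V_0 = e^(−0.1)·[0.5982·19.2366 + 0.4018·0.0000] = 10.4130

$10.41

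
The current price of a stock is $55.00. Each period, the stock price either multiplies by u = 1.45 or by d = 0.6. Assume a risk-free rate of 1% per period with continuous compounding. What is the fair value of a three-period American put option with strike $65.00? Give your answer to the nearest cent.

$20.97

Risk-neutral probability p = (e^0.01 − 0.6)/(1.45 − 0.6) = 0.4101/0.8500 = 0.4824
Terminal stock prices: S_uuu = 167.7, S_uud = 69.38, S_udd = 28.71, S_ddd = 11.88
Terminal payoffs (K − S): max(-102.7, 0) = 0, max(-4.382, 0) = 0, max(36.29, 0) = 36.29, max(53.12, 0) = 53.12
Node uu (S = 115.6): continuation = e^(−0.01)·[0.4824·0.0000 + 0.5176·0.0000] = 0.0000; exercise value = 0.0000 ≤ continuation, so V_uu = 0.0000
Node ud (S = 47.85): continuation = e^(−0.01)·[0.4824·0.0000 + 0.5176·36.2900] = 18.5964; exercise value = 17.1500 ≤ continuation, so V_ud = 18.5964
Node dd (S = 19.8): continuation = e^(−0.01)·[0.4824·36.2900 + 0.5176·53.1200] = 44.5532; exercise value = 45.2000 > continuation, so V_dd = 45.2000 (exercise)
Node u (S = 79.75): continuation = e^(−0.01)·[0.4824·0.0000 + 0.5176·18.5964] = 9.5295; exercise value = 0.0000 ≤ continuation, so V_u = 9.5295
Node d (S = 33): continuation = e^(−0.01)·[0.4824·18.5964 + 0.5176·45.2000] = 32.0440; exercise value = 32.0000 ≤ continuation, so V_d = 32.0440
Node 0 (S = 55): continuation = e^(−0.01)·[0.4824·9.5295 + 0.5176·32.0440] = 20.9720; exercise value = 10.0000 ≤ continuation, so V_0 = 20.9720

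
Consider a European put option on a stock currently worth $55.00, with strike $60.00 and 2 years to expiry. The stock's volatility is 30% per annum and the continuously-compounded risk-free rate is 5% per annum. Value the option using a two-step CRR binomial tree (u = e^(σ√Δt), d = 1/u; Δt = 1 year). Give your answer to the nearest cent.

$8.75

CRR parameters: u = e^(σ√Δt) = e^(0.3·√1) = 1.3499, d = 1/u = 0.7408
Per-period rate: rΔt = 0.05·1 = 0.05, so R = e^0.05 = 1.0513
Risk-neutral probability p = (e^0.05 − 0.7408)/(1.3499 − 0.7408) = 0.3105/0.6090 = 0.5097
Terminal stock prices: S_uu = 100.2, S_ud = 55, S_dd = 30.18
Terminal payoffs (K − S): max(-40.22, 0) = 0, max(5, 0) = 5, max(29.82, 0) = 29.82
Node u (S = 74.24): V_u = e^(−0.05)·[0.5097·0.0000 + 0.4903·5.0000] = 2.3317
Node d (S = 40.75): V_d = e^(−0.05)·[0.5097·5.0000 + 0.4903·29.8154] = 16.3288
Node 0 (S = 55): V_0 = e^(−0.05)·[0.5097·2.3317 + 0.4903·16.3288] = 8.7455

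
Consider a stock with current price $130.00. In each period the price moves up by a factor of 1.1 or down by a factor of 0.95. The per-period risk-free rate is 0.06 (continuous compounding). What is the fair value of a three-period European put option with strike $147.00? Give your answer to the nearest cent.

$2.66

Risk-neutral probability p = (e^0.06 − 0.95)/(1.1 − 0.95) = 0.1118/0.1500 = 0.7456
Terminal stock prices: S_uuu = 173, S_uud = 149.4, S_udd = 129.1, S_ddd = 111.5
Terminal payoffs (K − S): max(-26.03, 0) = 0, max(-2.435, 0) = 0, max(17.94, 0) = 17.94, max(35.54, 0) = 35.54
Node uu (S = 157.3): V_uu = e^(−0.06)·[0.7456·0.0000 + 0.2544·0.0000] = 0.0000
Node ud (S = 135.8): V_ud = e^(−0.06)·[0.7456·0.0000 + 0.2544·17.9425] = 4.2991
Node dd (S = 117.3): V_dd = e^(−0.06)·[0.7456·17.9425 + 0.2544·35.5413] = 21.1144
Node u (S = 143): V_u = e^(−0.06)·[0.7456·0.0000 + 0.2544·4.2991] = 1.0301
Node d (S = 123.5): V_d = e^(−0.06)·[0.7456·4.2991 + 0.2544·21.1144] = 8.0778
Node 0 (S = 130): V_0 = e^(−0.06)·[0.7456·1.0301 + 0.2544·8.0778] = 2.6588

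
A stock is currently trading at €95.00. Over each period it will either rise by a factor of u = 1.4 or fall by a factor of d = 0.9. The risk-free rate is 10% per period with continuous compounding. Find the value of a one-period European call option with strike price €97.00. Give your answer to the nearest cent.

€13.37

Risk-neutral probability p = (e^0.1 − 0.9)/(1.4 − 0.9) = 0.2052/0.5000 = 0.4103
Terminal stock prices: S_u = 133, S_d = 85.5
Terminal payoffs (S − K): max(36, 0) = 36, max(-11.5, 0) = 0
Node 0 (S = 95): V_0 = e^(−0.1)·[0.4103·36.0000 + 0.5897·0.0000] = 13.3665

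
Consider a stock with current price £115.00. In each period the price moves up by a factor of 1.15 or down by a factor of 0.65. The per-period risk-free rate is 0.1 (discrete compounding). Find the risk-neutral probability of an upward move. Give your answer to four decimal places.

p = 0.9000

Risk-neutral probability p = (1 + 0.1 − 0.65)/(1.15 − 0.65) = 0.4500/0.5000 = 0.9000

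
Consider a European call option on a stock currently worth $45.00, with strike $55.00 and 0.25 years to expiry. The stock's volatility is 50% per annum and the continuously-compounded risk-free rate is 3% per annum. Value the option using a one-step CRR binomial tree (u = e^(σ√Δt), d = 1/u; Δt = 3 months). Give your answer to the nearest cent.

$1.25

CRR parameters: u = e^(σ√Δt) = e^(0.5·√0.25) = 1.2840, d = 1/u = 0.7788
Per-period rate: rΔt = 0.03·0.25 = 0.0075, so R = e^0.0075 = 1.0075
Risk-neutral probability p = (e^0.0075 − 0.7788)/(1.2840 − 0.7788) = 0.2287/0.5052 = 0.4527
Terminal stock prices: S_u = 57.78, S_d = 35.05
Terminal payoffs (S − K): max(2.781, 0) = 2.781, max(-19.95, 0) = 0
Node 0 (S = 45): V_0 = e^(−0.0075)·[0.4527·2.7811 + 0.5473·0.0000] = 1.2497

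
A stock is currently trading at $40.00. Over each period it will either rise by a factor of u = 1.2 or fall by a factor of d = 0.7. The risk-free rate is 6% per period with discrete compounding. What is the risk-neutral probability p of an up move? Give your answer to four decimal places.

p = 0.7200

Risk-neutral probability p = (1 + 0.06 − 0.7)/(1.2 − 0.7) = 0.3600/0.5000 = 0.7200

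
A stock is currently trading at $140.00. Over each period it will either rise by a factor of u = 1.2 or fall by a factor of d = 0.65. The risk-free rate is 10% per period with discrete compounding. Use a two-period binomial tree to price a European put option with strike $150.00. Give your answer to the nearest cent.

Risk-neutral probability p = (1 + 0.1 − 0.65)/(1.2 − 0.65) = 0.4500/0.5500 = 0.8182
Terminal stock prices: S_uu = 201.6, S_ud = 109.2, S_dd = 59.15
Terminal payoffs (K − S): max(-51.6, 0) = 0, max(40.8, 0) = 40.8, max(90.85, 0) = 90.85
Node u (S = 168): V_u = 1/1.1·[0.8182·0.0000 + 0.1818·40.8000] = 6.7438
Node d (S = 91): V_d = 1/1.1·[0.8182·40.8000 + 0.1818·90.8500] = 45.3636
Node 0 (S = 140): V_0 = 1/1.1·[0.8182·6.7438 + 0.1818·45.3636] = 12.5142

$12.51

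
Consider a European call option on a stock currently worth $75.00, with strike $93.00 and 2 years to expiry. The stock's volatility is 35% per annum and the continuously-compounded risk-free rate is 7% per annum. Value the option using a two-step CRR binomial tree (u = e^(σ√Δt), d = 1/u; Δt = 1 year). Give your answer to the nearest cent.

CRR parameters: u = e^(σ√Δt) = e^(0.35·√1) = 1.4191, d = 1/u = 0.7047
Per-period rate: rΔt = 0.07·1 = 0.07, so R = e^0.07 = 1.0725
Risk-neutral probability p = (e^0.07 − 0.7047)/(1.4191 − 0.7047) = 0.3678/0.7144 = 0.5149
Terminal stock prices: S_uu = 151, S_ud = 75, S_dd = 37.24
Terminal payoffs (S − K): max(58.03, 0) = 58.03, max(-18, 0) = 0, max(-55.76, 0) = 0
Node u (S = 106.4): V_u = e^(−0.07)·[0.5149·58.0315 + 0.4851·0.0000] = 27.8592
Node d (S = 52.85): V_d = e^(−0.07)·[0.5149·0.0000 + 0.4851·0.0000] = 0.0000
Node 0 (S = 75): V_0 = e^(−0.07)·[0.5149·27.8592 + 0.4851·0.0000] = 13.3744

$13.37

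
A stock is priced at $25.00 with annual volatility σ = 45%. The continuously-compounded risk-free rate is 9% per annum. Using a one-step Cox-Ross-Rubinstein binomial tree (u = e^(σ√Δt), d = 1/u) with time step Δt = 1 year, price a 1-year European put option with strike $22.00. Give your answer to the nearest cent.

$2.82

CRR parameters: u = e^(σ√Δt) = e^(0.45·√1) = 1.5683, d = 1/u = 0.6376
Per-period rate: rΔt = 0.09·1 = 0.09, so R = e^0.09 = 1.0942
Risk-neutral probability p = (e^0.09 − 0.6376)/(1.5683 − 0.6376) = 0.4565/0.9307 = 0.4905
Terminal stock prices: S_u = 39.21, S_d = 15.94
Terminal payoffs (K − S): max(-17.21, 0) = 0, max(6.059, 0) = 6.059
Node 0 (S = 25): V_0 = e^(−0.09)·[0.4905·0.0000 + 0.5095·6.0593] = 2.8212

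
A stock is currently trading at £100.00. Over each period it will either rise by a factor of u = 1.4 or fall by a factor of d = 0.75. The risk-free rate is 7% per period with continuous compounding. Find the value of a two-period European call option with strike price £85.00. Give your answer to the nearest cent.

Risk-neutral probability p = (e^0.07 − 0.75)/(1.4 − 0.75) = 0.3225/0.6500 = 0.4962
Terminal stock prices: S_uu = 196, S_ud = 105, S_dd = 56.25
Terminal payoffs (S − K): max(111, 0) = 111, max(20, 0) = 20, max(-28.75, 0) = 0
Node u (S = 140): V_u = e^(−0.07)·[0.4962·111.0000 + 0.5038·20.0000] = 60.7465
Node d (S = 75): V_d = e^(−0.07)·[0.4962·20.0000 + 0.5038·0.0000] = 9.2525
Node 0 (S = 100): V_0 = e^(−0.07)·[0.4962·60.7465 + 0.5038·9.2525] = 32.4492

£32.45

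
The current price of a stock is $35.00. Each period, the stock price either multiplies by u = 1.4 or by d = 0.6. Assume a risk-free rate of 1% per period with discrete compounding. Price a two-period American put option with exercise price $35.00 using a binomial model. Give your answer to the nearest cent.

Risk-neutral probability p = (1 + 0.01 − 0.6)/(1.4 − 0.6) = 0.4100/0.8000 = 0.5125
Terminal stock prices: S_uu = 68.6, S_ud = 29.4, S_dd = 12.6
Terminal payoffs (K − S): max(-33.6, 0) = 0, max(5.6, 0) = 5.6, max(22.4, 0) = 22.4
Node u (S = 49): continuation = 1/1.01·[0.5125·0.0000 + 0.4875·5.6000] = 2.7030; exercise value = 0.0000 ≤ continuation, so V_u = 2.7030
Node d (S = 21): continuation = 1/1.01·[0.5125·5.6000 + 0.4875·22.4000] = 13.6535; exercise value = 14.0000 > continuation, so V_d = 14.0000 (exercise)
Node 0 (S = 35): continuation = 1/1.01·[0.5125·2.7030 + 0.4875·14.0000] = 8.1290; exercise value = 0.0000 ≤ continuation, so V_0 = 8.1290

$8.13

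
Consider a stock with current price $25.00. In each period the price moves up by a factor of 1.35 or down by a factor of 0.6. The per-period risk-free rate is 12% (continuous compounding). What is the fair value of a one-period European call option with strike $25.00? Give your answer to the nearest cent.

Risk-neutral probability p = (e^0.12 − 0.6)/(1.35 − 0.6) = 0.5275/0.7500 = 0.7033
Terminal stock prices: S_u = 33.75, S_d = 15
Terminal payoffs (S − K): max(8.75, 0) = 8.75, max(-10, 0) = 0
Node 0 (S = 25): V_0 = e^(−0.12)·[0.7033·8.7500 + 0.2967·0.0000] = 5.4582

$5.46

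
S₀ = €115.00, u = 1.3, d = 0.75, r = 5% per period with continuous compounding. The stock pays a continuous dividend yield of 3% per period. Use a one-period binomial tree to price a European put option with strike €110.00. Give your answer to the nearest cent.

Per-period risk-free factor R = e^0.05 = 1.0513; dividend-adjusted growth = e^(0.05−0.03) = 1.0202.
Risk-neutral probability p = (1.0202 − 0.75)/(1.3 − 0.75) = 0.2702/0.5500 = 0.4913
Terminal stock prices: S_u = 149.5, S_d = 86.25
Terminal payoffs (K − S): max(-39.5, 0) = 0, max(23.75, 0) = 23.75
Node 0 (S = 115): V_0 = e^(−0.05)·[0.4913·0.0000 + 0.5087·23.7500] = 11.4930

€11.49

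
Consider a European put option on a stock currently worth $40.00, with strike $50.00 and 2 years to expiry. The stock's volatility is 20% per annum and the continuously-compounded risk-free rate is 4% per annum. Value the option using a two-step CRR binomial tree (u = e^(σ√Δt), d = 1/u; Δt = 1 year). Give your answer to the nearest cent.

CRR parameters: u = e^(σ√Δt) = e^(0.2·√1) = 1.2214, d = 1/u = 0.8187
Per-period rate: rΔt = 0.04·1 = 0.04, so R = e^0.04 = 1.0408
Risk-neutral probability p = (e^0.04 − 0.8187)/(1.2214 − 0.8187) = 0.2221/0.4027 = 0.5515
Terminal stock prices: S_uu = 59.67, S_ud = 40, S_dd = 26.81
Terminal payoffs (K − S): max(-9.673, 0) = 0, max(10, 0) = 10, max(23.19, 0) = 23.19
Node u (S = 48.86): V_u = e^(−0.04)·[0.5515·0.0000 + 0.4485·10.0000] = 4.3090
Node d (S = 32.75): V_d = e^(−0.04)·[0.5515·10.0000 + 0.4485·23.1872] = 15.2902
Node 0 (S = 40): V_0 = e^(−0.04)·[0.5515·4.3090 + 0.4485·15.2902] = 8.8718

$8.87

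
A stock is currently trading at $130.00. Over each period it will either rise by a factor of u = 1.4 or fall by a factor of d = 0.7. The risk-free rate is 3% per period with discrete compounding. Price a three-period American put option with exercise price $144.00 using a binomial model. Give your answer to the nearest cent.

Risk-neutral probability p = (1 + 0.03 − 0.7)/(1.4 − 0.7) = 0.3300/0.7000 = 0.4714
Terminal stock prices: S_uuu = 356.7, S_uud = 178.4, S_udd = 89.18, S_ddd = 44.59
Terminal payoffs (K − S): max(-212.7, 0) = 0, max(-34.36, 0) = 0, max(54.82, 0) = 54.82, max(99.41, 0) = 99.41
Node uu (S = 254.8): continuation = 1/1.03·[0.4714·0.0000 + 0.5286·0.0000] = 0.0000; exercise value = 0.0000 ≤ continuation, so V_uu = 0.0000
Node ud (S = 127.4): continuation = 1/1.03·[0.4714·0.0000 + 0.5286·54.8200] = 28.1323; exercise value = 16.6000 ≤ continuation, so V_ud = 28.1323
Node dd (S = 63.7): continuation = 1/1.03·[0.4714·54.8200 + 0.5286·99.4100] = 76.1058; exercise value = 80.3000 > continuation, so V_dd = 80.3000 (exercise)
Node u (S = 182): continuation = 1/1.03·[0.4714·0.0000 + 0.5286·28.1323] = 14.4368; exercise value = 0.0000 ≤ continuation, so V_u = 14.4368
Node d (S = 91): continuation = 1/1.03·[0.4714·28.1323 + 0.5286·80.3000] = 54.0841; exercise value = 53.0000 ≤ continuation, so V_d = 54.0841
Node 0 (S = 130): continuation = 1/1.03·[0.4714·14.4368 + 0.5286·54.0841] = 34.3624; exercise value = 14.0000 ≤ continuation, so V_0 = 34.3624

$34.36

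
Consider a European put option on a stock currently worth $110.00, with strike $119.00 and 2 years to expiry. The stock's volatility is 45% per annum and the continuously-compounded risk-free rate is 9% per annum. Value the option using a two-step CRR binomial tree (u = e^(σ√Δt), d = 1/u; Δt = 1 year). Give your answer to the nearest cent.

CRR parameters: u = e^(σ√Δt) = e^(0.45·√1) = 1.5683, d = 1/u = 0.6376
Per-period rate: rΔt = 0.09·1 = 0.09, so R = e^0.09 = 1.0942
Risk-neutral probability p = (e^0.09 − 0.6376)/(1.5683 − 0.6376) = 0.4565/0.9307 = 0.4905
Terminal stock prices: S_uu = 270.6, S_ud = 110, S_dd = 44.72
Terminal payoffs (K − S): max(-151.6, 0) = 0, max(9, 0) = 9, max(74.28, 0) = 74.28
Node u (S = 172.5): V_u = e^(−0.09)·[0.4905·0.0000 + 0.5095·9.0000] = 4.1904
Node d (S = 70.14): V_d = e^(−0.09)·[0.4905·9.0000 + 0.5095·74.2773] = 38.6187
Node 0 (S = 110): V_0 = e^(−0.09)·[0.4905·4.1904 + 0.5095·38.6187] = 19.8597

$19.86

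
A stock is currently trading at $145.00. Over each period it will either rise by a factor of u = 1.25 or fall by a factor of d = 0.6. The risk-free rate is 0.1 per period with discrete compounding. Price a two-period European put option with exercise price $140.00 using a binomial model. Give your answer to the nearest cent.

Risk-neutral probability p = (1 + 0.1 − 0.6)/(1.25 − 0.6) = 0.5000/0.6500 = 0.7692
Terminal stock prices: S_uu = 226.6, S_ud = 108.8, S_dd = 52.2
Terminal payoffs (K − S): max(-86.56, 0) = 0, max(31.25, 0) = 31.25, max(87.8, 0) = 87.8
Node u (S = 181.2): V_u = 1/1.1·[0.7692·0.0000 + 0.2308·31.2500] = 6.5559
Node d (S = 87): V_d = 1/1.1·[0.7692·31.2500 + 0.2308·87.8000] = 40.2727
Node 0 (S = 145): V_0 = 1/1.1·[0.7692·6.5559 + 0.2308·40.2727] = 13.0334

$13.03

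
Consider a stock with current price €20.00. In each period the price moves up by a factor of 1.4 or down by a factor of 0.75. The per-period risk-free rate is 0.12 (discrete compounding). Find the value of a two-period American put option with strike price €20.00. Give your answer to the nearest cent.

Risk-neutral probability p = (1 + 0.12 − 0.75)/(1.4 − 0.75) = 0.3700/0.6500 = 0.5692
Terminal stock prices: S_uu = 39.2, S_ud = 21, S_dd = 11.25
Terminal payoffs (K − S): max(-19.2, 0) = 0, max(-1, 0) = 0, max(8.75, 0) = 8.75
Node u (S = 28): continuation = 1/1.12·[0.5692·0.0000 + 0.4308·0.0000] = 0.0000; exercise value = 0.0000 ≤ continuation, so V_u = 0.0000
Node d (S = 15): continuation = 1/1.12·[0.5692·0.0000 + 0.4308·8.7500] = 3.3654; exercise value = 5.0000 > continuation, so V_d = 5.0000 (exercise)
Node 0 (S = 20): continuation = 1/1.12·[0.5692·0.0000 + 0.4308·5.0000] = 1.9231; exercise value = 0.0000 ≤ continuation, so V_0 = 1.9231

€1.92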